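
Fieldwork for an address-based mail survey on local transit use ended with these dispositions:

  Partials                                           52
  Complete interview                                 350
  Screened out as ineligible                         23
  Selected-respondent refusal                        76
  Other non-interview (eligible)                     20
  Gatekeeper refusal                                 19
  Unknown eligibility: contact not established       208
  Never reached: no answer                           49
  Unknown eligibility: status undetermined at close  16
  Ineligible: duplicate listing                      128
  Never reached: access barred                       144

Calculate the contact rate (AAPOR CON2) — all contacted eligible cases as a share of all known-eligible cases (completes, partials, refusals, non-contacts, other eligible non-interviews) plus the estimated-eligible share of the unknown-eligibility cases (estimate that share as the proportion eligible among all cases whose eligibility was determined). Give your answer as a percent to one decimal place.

57.8%

Refusals = 19 + 76 = 95
No answer / not reached = 49 + 144 = 193
Unknown if eligible = 208 + 16 = 224
Screened out, ineligible = 23 + 128 = 151
Numerator = 350 + 52 + 95 + 20 = 517
Known eligible = 350 + 52 + 95 + 193 + 20 = 710
e = 710 / (710 + 151) = 710 / 861 = 0.8246
Estimated eligible among unknowns = 0.8246 × 224 = 184.71
Denom = 710 + 184.71 = 894.71
CON2 = 517 / 894.71 = 0.5778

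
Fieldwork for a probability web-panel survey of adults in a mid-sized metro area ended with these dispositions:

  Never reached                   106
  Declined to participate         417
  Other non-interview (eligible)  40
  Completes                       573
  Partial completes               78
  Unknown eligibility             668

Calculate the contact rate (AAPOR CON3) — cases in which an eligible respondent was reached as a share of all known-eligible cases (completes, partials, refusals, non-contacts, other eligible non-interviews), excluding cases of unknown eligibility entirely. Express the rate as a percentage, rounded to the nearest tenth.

91.3%

Numerator: 573 + 78 + 417 + 40 = 1108
Denominator: 573 + 78 + 417 + 106 + 40 = 1214
CON3 = 1108 / 1214 = 0.9127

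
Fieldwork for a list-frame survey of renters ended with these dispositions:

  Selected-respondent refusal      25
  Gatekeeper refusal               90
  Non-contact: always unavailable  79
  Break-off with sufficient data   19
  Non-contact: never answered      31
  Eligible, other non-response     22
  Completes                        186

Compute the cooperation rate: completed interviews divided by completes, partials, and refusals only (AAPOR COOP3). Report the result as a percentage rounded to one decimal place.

58.1%

Declined to participate = 90 + 25 = 115
Non-contacts = 31 + 79 = 110
Num = 186
Base = 186 + 19 + 115 = 320
COOP3 = 186 / 320 = 0.5813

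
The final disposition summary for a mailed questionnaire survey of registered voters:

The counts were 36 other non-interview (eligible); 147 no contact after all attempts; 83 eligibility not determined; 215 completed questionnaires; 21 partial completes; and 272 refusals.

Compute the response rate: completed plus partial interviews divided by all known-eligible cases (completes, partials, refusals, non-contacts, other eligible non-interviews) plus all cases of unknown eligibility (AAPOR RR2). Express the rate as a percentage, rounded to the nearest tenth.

30.5%

Numerator: 215 + 21 = 236
Denominator: 215 + 21 + 272 + 147 + 36 + 83 = 774
RR2 = 236 / 774 = 0.3049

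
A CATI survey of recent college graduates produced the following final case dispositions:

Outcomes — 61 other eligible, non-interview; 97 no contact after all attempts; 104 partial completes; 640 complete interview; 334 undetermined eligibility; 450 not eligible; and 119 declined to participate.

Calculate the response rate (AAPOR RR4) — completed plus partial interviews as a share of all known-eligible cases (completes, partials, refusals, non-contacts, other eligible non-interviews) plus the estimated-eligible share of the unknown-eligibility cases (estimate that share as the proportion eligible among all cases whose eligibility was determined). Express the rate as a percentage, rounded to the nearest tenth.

59.4%

Num → 640 + 104 = 744
Eligible (known) → 640 + 104 + 119 + 97 + 61 = 1021
e = 1021 / (1021 + 450) = 1021 / 1471 = 0.6941
e × U → 0.6941 × 334 = 231.83
Denominator → 1021 + 231.83 = 1252.83
RR4 = 744 / 1252.83 = 0.5939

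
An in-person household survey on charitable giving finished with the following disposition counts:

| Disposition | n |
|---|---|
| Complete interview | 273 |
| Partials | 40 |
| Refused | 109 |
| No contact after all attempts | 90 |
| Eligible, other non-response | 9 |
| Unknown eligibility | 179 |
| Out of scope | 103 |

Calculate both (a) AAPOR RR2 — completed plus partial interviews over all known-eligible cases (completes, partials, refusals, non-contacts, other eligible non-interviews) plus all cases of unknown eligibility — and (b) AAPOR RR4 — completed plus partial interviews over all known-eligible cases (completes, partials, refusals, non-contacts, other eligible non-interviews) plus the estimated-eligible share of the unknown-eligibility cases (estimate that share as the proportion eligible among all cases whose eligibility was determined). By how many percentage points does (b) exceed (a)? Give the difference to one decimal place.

2.0

Top = 273 + 40 = 313
Base = 273 + 40 + 109 + 90 + 9 + 179 = 700
RR2 = 313 / 700 = 0.4471
Determined eligible = 273 + 40 + 109 + 90 + 9 = 521
e = 521 / (521 + 103) = 521 / 624 = 0.8349
Estimated eligible among unknowns = 0.8349 × 179 = 149.45
Base = 521 + 149.45 = 670.45
RR4 = 313 / 670.45 = 0.4669
Difference = 46.69 − 44.71 = 1.98 percentage points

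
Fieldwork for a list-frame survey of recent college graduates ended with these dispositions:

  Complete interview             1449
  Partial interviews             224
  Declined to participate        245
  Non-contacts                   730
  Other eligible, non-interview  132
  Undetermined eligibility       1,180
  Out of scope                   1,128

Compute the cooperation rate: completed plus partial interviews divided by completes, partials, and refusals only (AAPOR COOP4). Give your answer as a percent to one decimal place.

87.2%

Num → 1449 + 224 = 1673
Denominator → 1449 + 224 + 245 = 1918
COOP4 = 1673 / 1918 = 0.8723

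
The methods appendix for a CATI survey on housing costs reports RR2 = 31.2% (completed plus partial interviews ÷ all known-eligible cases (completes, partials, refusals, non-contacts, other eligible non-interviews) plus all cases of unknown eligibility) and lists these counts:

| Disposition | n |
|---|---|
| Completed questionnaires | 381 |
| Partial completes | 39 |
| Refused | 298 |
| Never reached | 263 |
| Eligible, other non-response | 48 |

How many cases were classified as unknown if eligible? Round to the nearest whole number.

317

Top: 381 + 39 = 420
RR2 = 420 / D = 0.312
D = 420 / 0.312 = 1346.2
Rest of base = 1029
unknown if eligible = 1346.2 − 1029 ≈ 317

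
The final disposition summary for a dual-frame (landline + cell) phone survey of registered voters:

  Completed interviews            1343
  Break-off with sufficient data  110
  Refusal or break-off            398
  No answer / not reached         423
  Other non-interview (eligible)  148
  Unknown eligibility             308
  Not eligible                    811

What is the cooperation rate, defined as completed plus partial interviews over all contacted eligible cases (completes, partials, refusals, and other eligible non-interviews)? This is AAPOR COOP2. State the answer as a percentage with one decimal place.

72.7%

Num → 1343 + 110 = 1453
Denominator → 1343 + 110 + 398 + 148 = 1999
COOP2 = 1453 / 1999 = 0.7269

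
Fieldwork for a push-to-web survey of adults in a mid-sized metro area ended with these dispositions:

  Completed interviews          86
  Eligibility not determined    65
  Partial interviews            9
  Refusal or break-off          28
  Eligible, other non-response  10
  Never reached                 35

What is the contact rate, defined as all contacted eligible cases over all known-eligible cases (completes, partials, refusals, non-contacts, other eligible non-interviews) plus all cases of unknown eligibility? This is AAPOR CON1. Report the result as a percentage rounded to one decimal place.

57.1%

Numerator = 86 + 9 + 28 + 10 = 133
Denominator = 86 + 9 + 28 + 35 + 10 + 65 = 233
CON1 = 133 / 233 = 0.5708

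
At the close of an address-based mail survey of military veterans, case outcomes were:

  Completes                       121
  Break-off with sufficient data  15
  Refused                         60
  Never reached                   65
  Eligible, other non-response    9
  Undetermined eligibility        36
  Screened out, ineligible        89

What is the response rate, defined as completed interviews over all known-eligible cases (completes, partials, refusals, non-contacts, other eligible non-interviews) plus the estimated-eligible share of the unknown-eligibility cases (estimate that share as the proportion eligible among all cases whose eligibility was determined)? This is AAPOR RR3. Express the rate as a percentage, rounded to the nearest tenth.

Numerator = 121
Known eligible = 121 + 15 + 60 + 65 + 9 = 270
e = 270 / (270 + 89) = 270 / 359 = 0.7521
e × U = 0.7521 × 36 = 27.08
Base = 270 + 27.08 = 297.08
RR3 = 121 / 297.08 = 0.4073

40.7%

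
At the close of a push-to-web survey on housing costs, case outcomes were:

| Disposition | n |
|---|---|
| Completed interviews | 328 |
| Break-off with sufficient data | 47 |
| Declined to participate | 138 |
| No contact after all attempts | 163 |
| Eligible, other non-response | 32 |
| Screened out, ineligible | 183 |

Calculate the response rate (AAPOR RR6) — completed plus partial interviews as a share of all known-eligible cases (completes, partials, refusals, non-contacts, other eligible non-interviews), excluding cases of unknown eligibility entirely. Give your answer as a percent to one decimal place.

53.0%

Num: 328 + 47 = 375
Denominator: 328 + 47 + 138 + 163 + 32 = 708
RR6 = 375 / 708 = 0.5297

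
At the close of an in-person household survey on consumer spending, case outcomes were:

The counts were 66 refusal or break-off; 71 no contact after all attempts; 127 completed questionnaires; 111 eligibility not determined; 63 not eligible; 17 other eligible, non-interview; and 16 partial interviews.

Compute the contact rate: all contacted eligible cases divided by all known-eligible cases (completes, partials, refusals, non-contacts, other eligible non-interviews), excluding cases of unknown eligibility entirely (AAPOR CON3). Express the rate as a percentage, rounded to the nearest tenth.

76.1%

Top: 127 + 16 + 66 + 17 = 226
Denom: 127 + 16 + 66 + 71 + 17 = 297
CON3 = 226 / 297 = 0.7609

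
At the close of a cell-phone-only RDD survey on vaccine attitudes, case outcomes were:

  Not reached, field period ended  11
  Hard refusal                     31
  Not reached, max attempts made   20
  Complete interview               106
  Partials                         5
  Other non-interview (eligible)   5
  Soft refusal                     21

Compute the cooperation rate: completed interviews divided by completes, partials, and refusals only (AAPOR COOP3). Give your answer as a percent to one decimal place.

65.0%

Refusal or break-off = 31 + 21 = 52
Non-contacts = 11 + 20 = 31
Num → 106
Denom → 106 + 5 + 52 = 163
COOP3 = 106 / 163 = 0.6503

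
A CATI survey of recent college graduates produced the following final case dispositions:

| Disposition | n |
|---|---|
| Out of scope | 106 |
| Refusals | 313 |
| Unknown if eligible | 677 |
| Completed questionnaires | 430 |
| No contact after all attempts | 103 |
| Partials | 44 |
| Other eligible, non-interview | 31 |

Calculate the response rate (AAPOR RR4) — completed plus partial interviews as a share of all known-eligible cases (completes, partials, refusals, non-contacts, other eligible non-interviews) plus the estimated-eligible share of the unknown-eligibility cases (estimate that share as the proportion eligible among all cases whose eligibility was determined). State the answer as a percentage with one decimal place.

31.0%

Numerator → 430 + 44 = 474
Determined eligible → 430 + 44 + 313 + 103 + 31 = 921
e = 921 / (921 + 106) = 921 / 1027 = 0.8968
e × U → 0.8968 × 677 = 607.13
Denominator → 921 + 607.13 = 1528.13
RR4 = 474 / 1528.13 = 0.3102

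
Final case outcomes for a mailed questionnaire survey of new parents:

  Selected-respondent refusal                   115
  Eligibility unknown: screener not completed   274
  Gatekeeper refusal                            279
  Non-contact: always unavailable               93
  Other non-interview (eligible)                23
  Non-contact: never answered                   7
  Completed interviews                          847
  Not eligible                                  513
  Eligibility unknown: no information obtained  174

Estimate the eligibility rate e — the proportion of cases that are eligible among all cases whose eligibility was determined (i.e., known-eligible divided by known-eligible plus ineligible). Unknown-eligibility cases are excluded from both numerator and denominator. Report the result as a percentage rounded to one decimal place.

Refusal or break-off = 279 + 115 = 394
Non-contacts = 7 + 93 = 100
Undetermined eligibility = 274 + 174 = 448
Known eligible → 847 + 394 + 100 + 23 = 1364
e = 1364 / (1364 + 513) = 1364 / 1877 = 0.7267

72.7%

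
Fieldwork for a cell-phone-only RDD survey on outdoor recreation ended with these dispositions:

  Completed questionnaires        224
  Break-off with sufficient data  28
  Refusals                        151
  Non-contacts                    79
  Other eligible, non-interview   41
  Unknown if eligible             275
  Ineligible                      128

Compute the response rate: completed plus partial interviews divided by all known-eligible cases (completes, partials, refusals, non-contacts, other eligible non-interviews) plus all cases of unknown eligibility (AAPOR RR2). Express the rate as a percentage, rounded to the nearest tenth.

Top = 224 + 28 = 252
Denom = 224 + 28 + 151 + 79 + 41 + 275 = 798
RR2 = 252 / 798 = 0.3158

31.6%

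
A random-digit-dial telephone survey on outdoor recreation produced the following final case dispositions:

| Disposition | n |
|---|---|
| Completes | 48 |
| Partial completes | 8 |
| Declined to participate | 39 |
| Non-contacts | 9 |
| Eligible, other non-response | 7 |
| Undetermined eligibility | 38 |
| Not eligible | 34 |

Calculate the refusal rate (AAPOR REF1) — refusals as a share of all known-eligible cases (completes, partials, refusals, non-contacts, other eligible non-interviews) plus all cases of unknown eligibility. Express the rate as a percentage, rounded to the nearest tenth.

26.2%

Numerator → 39
Denom → 48 + 8 + 39 + 9 + 7 + 38 = 149
REF1 = 39 / 149 = 0.2617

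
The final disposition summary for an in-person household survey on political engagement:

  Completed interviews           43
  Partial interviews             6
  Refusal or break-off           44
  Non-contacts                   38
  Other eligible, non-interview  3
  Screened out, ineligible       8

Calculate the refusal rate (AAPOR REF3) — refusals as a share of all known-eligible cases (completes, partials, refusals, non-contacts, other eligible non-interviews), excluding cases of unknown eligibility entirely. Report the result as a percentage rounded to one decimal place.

32.8%

Top = 44
Base = 43 + 6 + 44 + 38 + 3 = 134
REF3 = 44 / 134 = 0.3284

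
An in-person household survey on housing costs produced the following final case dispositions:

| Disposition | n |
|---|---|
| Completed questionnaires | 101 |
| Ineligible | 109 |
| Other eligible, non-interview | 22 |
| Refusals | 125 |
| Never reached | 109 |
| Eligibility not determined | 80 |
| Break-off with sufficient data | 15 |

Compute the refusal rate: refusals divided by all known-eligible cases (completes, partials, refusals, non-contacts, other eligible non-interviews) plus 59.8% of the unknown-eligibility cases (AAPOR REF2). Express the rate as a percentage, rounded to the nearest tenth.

Numerator = 125
Determined eligible = 101 + 15 + 125 + 109 + 22 = 372
Estimated eligible among unknowns = 0.5980 × 80 = 47.84
Base = 372 + 47.84 = 419.84
REF2 = 125 / 419.84 = 0.2977

29.8%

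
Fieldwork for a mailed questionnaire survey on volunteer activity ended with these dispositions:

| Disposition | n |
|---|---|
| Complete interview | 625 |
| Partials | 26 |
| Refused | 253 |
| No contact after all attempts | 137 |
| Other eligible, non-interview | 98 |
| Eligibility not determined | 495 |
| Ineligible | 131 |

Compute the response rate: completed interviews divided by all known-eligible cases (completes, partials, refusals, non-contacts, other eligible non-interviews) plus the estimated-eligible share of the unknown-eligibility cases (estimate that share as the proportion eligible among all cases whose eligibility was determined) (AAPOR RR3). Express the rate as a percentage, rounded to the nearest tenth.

39.5%

Top = 625
Eligible (known) = 625 + 26 + 253 + 137 + 98 = 1139
e = 1139 / (1139 + 131) = 1139 / 1270 = 0.8969
e × U = 0.8969 × 495 = 443.97
Base = 1139 + 443.97 = 1582.97
RR3 = 625 / 1582.97 = 0.3948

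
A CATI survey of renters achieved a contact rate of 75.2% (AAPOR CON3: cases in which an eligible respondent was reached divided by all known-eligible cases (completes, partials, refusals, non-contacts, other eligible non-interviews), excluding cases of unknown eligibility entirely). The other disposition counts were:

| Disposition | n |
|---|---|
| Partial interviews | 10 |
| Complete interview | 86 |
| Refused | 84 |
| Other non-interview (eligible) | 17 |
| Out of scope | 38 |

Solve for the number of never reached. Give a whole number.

Num: 86 + 10 + 84 + 17 = 197
CON3 = 197 / D = 0.752
D = 197 / 0.752 = 262.0
Other denominator terms total 197
never reached = 262.0 − 197 ≈ 65

65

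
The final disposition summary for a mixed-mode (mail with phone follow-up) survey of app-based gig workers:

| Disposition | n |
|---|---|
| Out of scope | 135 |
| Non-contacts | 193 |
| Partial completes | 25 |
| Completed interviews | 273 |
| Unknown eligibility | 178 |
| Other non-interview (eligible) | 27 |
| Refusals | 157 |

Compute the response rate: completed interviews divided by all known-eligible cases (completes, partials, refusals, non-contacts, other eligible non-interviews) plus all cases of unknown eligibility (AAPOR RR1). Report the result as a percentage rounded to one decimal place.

32.0%

Numerator = 273
Denom = 273 + 25 + 157 + 193 + 27 + 178 = 853
RR1 = 273 / 853 = 0.3200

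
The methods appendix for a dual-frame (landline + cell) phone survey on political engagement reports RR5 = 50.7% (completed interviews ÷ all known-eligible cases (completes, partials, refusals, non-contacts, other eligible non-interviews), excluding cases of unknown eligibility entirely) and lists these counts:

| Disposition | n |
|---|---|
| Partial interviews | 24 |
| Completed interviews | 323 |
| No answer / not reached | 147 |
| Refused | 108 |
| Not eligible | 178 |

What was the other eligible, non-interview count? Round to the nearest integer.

35

RR5 = 323 / D = 0.507
D = 323 / 0.507 = 637.1
Rest of base = 602
other eligible, non-interview = 637.1 − 602 ≈ 35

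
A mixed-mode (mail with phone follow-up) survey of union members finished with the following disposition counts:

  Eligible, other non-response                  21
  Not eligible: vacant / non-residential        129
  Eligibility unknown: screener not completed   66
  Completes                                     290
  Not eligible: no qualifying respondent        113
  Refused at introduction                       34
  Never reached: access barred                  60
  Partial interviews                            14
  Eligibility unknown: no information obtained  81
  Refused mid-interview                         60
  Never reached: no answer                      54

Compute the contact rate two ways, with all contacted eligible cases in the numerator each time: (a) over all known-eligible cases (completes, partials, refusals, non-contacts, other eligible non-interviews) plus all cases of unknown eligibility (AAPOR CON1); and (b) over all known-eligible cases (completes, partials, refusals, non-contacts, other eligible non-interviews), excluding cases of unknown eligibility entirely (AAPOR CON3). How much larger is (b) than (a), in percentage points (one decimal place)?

17.0

Refusals = 34 + 60 = 94
No contact after all attempts = 54 + 60 = 114
Eligibility not determined = 66 + 81 = 147
Out of scope = 113 + 129 = 242
Numerator → 290 + 14 + 94 + 21 = 419
Denom → 290 + 14 + 94 + 114 + 21 + 147 = 680
CON1 = 419 / 680 = 0.6162
Denom → 290 + 14 + 94 + 114 + 21 = 533
CON3 = 419 / 533 = 0.7861
Difference = 78.61 − 61.62 = 16.99 percentage points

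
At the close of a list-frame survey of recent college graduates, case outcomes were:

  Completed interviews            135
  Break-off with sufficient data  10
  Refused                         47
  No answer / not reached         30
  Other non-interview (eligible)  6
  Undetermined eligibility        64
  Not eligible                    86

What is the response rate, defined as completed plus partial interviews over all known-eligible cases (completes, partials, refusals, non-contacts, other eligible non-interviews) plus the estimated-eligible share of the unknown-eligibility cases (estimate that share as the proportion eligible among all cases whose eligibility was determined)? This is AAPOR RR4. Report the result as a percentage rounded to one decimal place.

Top = 135 + 10 = 145
Known eligible = 135 + 10 + 47 + 30 + 6 = 228
e = 228 / (228 + 86) = 228 / 314 = 0.7261
Eligible share of unknowns = 0.7261 × 64 = 46.47
Base = 228 + 46.47 = 274.47
RR4 = 145 / 274.47 = 0.5283

52.8%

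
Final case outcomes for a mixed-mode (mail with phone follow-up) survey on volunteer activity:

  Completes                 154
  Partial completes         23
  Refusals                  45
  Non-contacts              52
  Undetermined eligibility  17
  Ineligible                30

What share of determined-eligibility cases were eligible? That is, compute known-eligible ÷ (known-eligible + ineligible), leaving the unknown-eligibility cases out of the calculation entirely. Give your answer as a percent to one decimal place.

90.1%

Known eligible: 154 + 23 + 45 + 52 = 274
e = 274 / (274 + 30) = 274 / 304 = 0.9013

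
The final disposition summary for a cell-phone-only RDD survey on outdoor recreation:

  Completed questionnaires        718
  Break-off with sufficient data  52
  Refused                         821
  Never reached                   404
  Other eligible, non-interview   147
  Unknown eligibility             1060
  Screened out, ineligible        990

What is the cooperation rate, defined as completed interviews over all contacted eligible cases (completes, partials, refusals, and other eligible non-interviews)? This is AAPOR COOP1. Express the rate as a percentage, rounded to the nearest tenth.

41.3%

Top: 718
Denom: 718 + 52 + 821 + 147 = 1738
COOP1 = 718 / 1738 = 0.4131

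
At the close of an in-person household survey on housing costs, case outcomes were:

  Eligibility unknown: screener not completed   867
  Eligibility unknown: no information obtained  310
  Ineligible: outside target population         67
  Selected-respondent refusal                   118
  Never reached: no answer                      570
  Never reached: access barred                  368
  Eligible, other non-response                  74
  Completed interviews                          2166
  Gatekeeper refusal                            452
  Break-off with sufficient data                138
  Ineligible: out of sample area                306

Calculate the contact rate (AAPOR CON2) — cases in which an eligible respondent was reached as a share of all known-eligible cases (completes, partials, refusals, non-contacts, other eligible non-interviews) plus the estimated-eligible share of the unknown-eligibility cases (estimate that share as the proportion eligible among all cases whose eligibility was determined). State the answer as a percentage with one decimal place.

Refusal or break-off = 452 + 118 = 570
Never reached = 570 + 368 = 938
Unknown eligibility = 867 + 310 = 1177
Ineligible = 67 + 306 = 373
Num = 2166 + 138 + 570 + 74 = 2948
Determined eligible = 2166 + 138 + 570 + 938 + 74 = 3886
e = 3886 / (3886 + 373) = 3886 / 4259 = 0.9124
e × U = 0.9124 × 1177 = 1073.89
Base = 3886 + 1073.89 = 4959.89
CON2 = 2948 / 4959.89 = 0.5944

59.4%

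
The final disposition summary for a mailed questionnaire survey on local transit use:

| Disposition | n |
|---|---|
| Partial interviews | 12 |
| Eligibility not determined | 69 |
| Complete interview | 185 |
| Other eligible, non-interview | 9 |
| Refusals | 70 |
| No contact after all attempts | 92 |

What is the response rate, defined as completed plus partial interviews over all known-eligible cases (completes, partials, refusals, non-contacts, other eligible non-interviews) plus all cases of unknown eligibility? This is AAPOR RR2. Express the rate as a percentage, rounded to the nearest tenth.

Top → 185 + 12 = 197
Denom → 185 + 12 + 70 + 92 + 9 + 69 = 437
RR2 = 197 / 437 = 0.4508

45.1%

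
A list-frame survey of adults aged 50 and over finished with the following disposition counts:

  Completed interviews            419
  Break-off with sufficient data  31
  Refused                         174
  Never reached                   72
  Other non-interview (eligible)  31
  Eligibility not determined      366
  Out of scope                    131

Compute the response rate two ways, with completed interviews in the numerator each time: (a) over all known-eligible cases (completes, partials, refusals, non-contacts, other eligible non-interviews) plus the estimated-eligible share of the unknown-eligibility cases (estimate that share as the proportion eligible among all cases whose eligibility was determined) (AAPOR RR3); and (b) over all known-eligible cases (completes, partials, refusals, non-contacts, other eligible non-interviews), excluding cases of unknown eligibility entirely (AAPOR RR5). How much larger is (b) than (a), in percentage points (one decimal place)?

17.2

Num → 419
Eligible (known) → 419 + 31 + 174 + 72 + 31 = 727
e = 727 / (727 + 131) = 727 / 858 = 0.8473
Eligible share of unknowns → 0.8473 × 366 = 310.11
Denom → 727 + 310.11 = 1037.11
RR3 = 419 / 1037.11 = 0.4040
Denom → 419 + 31 + 174 + 72 + 31 = 727
RR5 = 419 / 727 = 0.5763
Difference = 57.63 − 40.40 = 17.23 percentage points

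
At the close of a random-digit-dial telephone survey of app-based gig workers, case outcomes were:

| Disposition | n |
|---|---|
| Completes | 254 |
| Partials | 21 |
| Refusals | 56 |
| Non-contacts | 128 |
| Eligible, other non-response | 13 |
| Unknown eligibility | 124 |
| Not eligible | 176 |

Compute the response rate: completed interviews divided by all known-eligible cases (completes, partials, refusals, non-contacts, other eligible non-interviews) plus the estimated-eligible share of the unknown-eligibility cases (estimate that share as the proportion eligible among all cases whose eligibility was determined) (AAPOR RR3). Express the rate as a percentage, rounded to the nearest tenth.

45.2%

Numerator = 254
Eligible (known) = 254 + 21 + 56 + 128 + 13 = 472
e = 472 / (472 + 176) = 472 / 648 = 0.7284
Estimated eligible among unknowns = 0.7284 × 124 = 90.32
Denominator = 472 + 90.32 = 562.32
RR3 = 254 / 562.32 = 0.4517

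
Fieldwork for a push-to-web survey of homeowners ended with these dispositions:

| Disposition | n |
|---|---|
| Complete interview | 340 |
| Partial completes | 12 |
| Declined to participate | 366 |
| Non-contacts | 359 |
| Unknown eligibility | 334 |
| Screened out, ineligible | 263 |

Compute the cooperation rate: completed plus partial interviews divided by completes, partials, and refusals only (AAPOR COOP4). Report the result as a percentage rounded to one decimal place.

49.0%

Num = 340 + 12 = 352
Denominator = 340 + 12 + 366 = 718
COOP4 = 352 / 718 = 0.4903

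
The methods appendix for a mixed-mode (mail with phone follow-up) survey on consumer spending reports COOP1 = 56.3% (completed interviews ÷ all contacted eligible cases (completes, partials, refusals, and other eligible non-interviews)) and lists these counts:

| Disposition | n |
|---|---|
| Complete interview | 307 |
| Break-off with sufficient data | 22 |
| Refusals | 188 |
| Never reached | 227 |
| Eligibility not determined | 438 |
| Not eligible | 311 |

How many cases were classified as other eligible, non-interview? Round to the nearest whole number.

28

COOP1 = 307 / D = 0.563
D = 307 / 0.563 = 545.3
Remaining denominator categories sum to 517
other eligible, non-interview = 545.3 − 517 ≈ 28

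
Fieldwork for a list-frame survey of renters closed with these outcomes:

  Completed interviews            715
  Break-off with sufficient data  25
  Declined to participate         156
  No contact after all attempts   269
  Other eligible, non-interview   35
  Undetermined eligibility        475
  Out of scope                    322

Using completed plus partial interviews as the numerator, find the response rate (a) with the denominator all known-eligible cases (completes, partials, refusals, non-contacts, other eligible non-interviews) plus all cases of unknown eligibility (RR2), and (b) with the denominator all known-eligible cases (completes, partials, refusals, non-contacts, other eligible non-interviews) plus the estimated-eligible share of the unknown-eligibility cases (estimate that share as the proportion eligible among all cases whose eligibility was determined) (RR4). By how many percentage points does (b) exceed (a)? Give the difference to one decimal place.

Top: 715 + 25 = 740
Denominator: 715 + 25 + 156 + 269 + 35 + 475 = 1675
RR2 = 740 / 1675 = 0.4418
Eligible (known): 715 + 25 + 156 + 269 + 35 = 1200
e = 1200 / (1200 + 322) = 1200 / 1522 = 0.7884
Estimated eligible among unknowns: 0.7884 × 475 = 374.49
Denominator: 1200 + 374.49 = 1574.49
RR4 = 740 / 1574.49 = 0.4700
Difference = 47.00 − 44.18 = 2.82 percentage points

2.8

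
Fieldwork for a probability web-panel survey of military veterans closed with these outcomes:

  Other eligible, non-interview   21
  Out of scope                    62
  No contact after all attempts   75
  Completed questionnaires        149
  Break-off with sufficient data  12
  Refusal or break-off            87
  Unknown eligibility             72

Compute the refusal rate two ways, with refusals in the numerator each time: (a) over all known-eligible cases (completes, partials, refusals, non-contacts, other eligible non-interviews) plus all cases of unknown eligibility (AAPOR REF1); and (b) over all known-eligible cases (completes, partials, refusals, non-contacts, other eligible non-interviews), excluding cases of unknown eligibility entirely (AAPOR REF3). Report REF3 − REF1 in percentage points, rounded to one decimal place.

Top → 87
Denom → 149 + 12 + 87 + 75 + 21 + 72 = 416
REF1 = 87 / 416 = 0.2091
Denom → 149 + 12 + 87 + 75 + 21 = 344
REF3 = 87 / 344 = 0.2529
Difference = 25.29 − 20.91 = 4.38 percentage points

4.4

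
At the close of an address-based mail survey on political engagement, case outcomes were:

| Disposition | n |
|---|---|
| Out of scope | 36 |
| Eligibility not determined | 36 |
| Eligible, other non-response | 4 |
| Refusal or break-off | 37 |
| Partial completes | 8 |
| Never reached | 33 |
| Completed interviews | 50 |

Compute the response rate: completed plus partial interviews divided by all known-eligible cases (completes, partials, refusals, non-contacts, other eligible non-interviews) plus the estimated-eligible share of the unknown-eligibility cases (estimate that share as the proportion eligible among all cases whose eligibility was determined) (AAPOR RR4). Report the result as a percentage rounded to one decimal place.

36.2%

Top → 50 + 8 = 58
Eligible (known) → 50 + 8 + 37 + 33 + 4 = 132
e = 132 / (132 + 36) = 132 / 168 = 0.7857
Estimated eligible among unknowns → 0.7857 × 36 = 28.29
Denominator → 132 + 28.29 = 160.29
RR4 = 58 / 160.29 = 0.3618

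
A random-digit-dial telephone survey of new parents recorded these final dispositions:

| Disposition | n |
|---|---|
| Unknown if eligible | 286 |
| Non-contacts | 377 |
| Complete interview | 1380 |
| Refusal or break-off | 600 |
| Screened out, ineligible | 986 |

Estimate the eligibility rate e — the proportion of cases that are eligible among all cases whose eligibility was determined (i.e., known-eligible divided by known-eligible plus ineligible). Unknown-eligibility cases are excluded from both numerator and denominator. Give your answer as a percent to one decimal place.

Known eligible = 1380 + 600 + 377 = 2357
e = 2357 / (2357 + 986) = 2357 / 3343 = 0.7051

70.5%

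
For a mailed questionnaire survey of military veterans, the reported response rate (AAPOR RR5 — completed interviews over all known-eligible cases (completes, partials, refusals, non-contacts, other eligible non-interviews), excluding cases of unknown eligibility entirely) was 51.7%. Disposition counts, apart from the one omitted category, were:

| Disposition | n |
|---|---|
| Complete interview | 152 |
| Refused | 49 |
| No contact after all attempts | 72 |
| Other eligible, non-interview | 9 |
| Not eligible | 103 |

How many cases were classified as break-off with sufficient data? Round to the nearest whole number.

12

RR5 = 152 / D = 0.517
D = 152 / 0.517 = 294.0
Other denominator terms total 282
break-off with sufficient data = 294.0 − 282 ≈ 12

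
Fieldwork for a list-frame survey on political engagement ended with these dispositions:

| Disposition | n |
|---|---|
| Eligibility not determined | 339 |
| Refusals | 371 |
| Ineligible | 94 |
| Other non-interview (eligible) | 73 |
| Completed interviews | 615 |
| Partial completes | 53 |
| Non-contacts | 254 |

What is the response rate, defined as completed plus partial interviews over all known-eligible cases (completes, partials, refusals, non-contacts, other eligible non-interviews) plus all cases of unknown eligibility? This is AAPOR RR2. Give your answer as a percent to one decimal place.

Top = 615 + 53 = 668
Denom = 615 + 53 + 371 + 254 + 73 + 339 = 1705
RR2 = 668 / 1705 = 0.3918

39.2%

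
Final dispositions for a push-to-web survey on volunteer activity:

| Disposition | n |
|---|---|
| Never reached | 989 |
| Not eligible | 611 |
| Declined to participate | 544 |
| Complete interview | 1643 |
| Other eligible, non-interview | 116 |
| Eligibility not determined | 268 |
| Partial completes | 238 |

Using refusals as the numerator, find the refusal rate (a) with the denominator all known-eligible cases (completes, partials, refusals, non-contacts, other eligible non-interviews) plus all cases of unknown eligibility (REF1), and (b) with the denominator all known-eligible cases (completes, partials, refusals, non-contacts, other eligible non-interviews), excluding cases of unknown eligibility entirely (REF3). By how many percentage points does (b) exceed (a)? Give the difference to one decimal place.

Numerator = 544
Denom = 1643 + 238 + 544 + 989 + 116 + 268 = 3798
REF1 = 544 / 3798 = 0.1432
Denom = 1643 + 238 + 544 + 989 + 116 = 3530
REF3 = 544 / 3530 = 0.1541
Difference = 15.41 − 14.32 = 1.09 percentage points

1.1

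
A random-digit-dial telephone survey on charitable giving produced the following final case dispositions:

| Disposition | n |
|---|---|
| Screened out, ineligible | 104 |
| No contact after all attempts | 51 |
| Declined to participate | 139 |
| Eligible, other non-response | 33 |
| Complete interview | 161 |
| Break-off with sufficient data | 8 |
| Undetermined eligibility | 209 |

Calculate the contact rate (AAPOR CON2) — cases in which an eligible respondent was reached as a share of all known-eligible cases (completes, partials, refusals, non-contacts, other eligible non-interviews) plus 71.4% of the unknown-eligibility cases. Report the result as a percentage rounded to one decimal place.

63.0%

Top: 161 + 8 + 139 + 33 = 341
Known eligible: 161 + 8 + 139 + 51 + 33 = 392
Estimated eligible among unknowns: 0.7140 × 209 = 149.23
Denom: 392 + 149.23 = 541.23
CON2 = 341 / 541.23 = 0.6300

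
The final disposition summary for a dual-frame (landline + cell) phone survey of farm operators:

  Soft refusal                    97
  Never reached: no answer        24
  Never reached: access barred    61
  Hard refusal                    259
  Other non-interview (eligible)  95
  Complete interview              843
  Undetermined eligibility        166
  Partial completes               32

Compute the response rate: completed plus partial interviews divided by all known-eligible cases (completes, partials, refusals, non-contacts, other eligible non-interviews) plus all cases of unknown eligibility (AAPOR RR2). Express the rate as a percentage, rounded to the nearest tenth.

Refusal or break-off = 259 + 97 = 356
Never reached = 24 + 61 = 85
Num → 843 + 32 = 875
Denom → 843 + 32 + 356 + 85 + 95 + 166 = 1577
RR2 = 875 / 1577 = 0.5549

55.5%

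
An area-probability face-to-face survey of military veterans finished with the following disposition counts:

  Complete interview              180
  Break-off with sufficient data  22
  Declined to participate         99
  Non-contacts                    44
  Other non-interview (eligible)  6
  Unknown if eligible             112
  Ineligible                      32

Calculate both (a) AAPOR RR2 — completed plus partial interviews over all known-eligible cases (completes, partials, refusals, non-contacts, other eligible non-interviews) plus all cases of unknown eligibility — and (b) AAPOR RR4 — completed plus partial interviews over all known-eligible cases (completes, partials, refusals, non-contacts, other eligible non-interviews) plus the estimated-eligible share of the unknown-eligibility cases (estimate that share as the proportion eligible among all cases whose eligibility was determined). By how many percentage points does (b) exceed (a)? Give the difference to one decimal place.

Numerator = 180 + 22 = 202
Base = 180 + 22 + 99 + 44 + 6 + 112 = 463
RR2 = 202 / 463 = 0.4363
Eligible (known) = 180 + 22 + 99 + 44 + 6 = 351
e = 351 / (351 + 32) = 351 / 383 = 0.9164
Eligible share of unknowns = 0.9164 × 112 = 102.64
Base = 351 + 102.64 = 453.64
RR4 = 202 / 453.64 = 0.4453
Difference = 44.53 − 43.63 = 0.90 percentage points

0.9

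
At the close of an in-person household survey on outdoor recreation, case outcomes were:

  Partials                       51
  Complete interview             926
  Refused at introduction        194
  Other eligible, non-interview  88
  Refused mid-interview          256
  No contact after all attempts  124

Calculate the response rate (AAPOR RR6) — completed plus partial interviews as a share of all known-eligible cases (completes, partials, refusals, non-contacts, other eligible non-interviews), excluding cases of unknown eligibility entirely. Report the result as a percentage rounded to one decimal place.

Refusals = 194 + 256 = 450
Numerator = 926 + 51 = 977
Denominator = 926 + 51 + 450 + 124 + 88 = 1639
RR6 = 977 / 1639 = 0.5961

59.6%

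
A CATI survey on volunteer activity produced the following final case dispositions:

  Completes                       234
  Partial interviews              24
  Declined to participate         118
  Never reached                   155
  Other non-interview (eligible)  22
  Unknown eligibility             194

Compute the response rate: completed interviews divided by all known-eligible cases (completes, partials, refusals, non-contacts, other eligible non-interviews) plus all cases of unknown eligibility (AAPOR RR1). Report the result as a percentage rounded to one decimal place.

31.3%

Numerator = 234
Denom = 234 + 24 + 118 + 155 + 22 + 194 = 747
RR1 = 234 / 747 = 0.3133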